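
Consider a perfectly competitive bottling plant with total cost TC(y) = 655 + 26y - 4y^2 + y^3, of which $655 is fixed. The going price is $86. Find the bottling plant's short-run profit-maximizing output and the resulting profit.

Profit = -$367 at y = 6

AVC = 26 - 4y + y^2; min AVC = $22 at y = 2. Since P = $86 ≥ min AVC, the firm produces.
With MC = 26 - 8y + 3y^2, P = MC on the upward-sloping part at y* = 6.
TR = 86·6 = 516. TC = 655 + 228 = 883. Profit = 516 − 883 = -$367.
Shutting down would mean losing the fixed cost of $655, so operating at a loss of $367 is better by $288.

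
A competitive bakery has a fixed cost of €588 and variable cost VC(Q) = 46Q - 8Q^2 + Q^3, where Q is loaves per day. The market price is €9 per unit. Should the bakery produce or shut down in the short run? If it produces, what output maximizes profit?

Strip out fixed cost: VC = 46Q - 8Q^2 + Q^3. Then AVC = 46 - 8Q + Q^2 and MC = 46 - 16Q + 3Q^2.
AVC is minimized where dAVC/dQ = -8 + 2Q = 0, at Q = 4; min AVC = 46 - 8·4 + 4^2 = €30.
P = €9 lies below min AVC = €30; no output level covers variable cost.
Best response: produce nothing and absorb the €588 fixed cost.

Shut down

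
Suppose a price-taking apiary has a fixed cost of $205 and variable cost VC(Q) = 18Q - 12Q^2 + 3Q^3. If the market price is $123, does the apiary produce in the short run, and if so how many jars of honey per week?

Produce at Q = 5

Variable cost is VC = 18Q - 12Q^2 + 3Q^3, so AVC = VC/Q = 18 - 12Q + 3Q^2 and MC = dTC/dQ = 18 - 24Q + 9Q^2.
AVC hits its minimum where MC = AVC, at Q = 2, giving min AVC = 18 - 12·2 + 3·2^2 = $6.
Since P = $123 ≥ min AVC = $6, price covers variable cost and the firm should produce.
Set P = MC: 123 = 18 - 24Q + 9Q^2 → -105 - 24Q + 9Q^2 = 0. The roots are Q = -7/3 and Q = 5; the profit-maximizing output is on the rising part of MC, so Q* = 5.
Check: AVC at Q = 5 is $33 ≤ P, so revenue covers variable cost.
Profit = P·Q − TC = 123·5 − 370 = $245.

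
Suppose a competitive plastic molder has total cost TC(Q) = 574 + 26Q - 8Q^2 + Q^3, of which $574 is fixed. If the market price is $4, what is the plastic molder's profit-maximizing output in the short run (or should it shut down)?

Shut down

Strip out fixed cost: VC = 26Q - 8Q^2 + Q^3. Then AVC = 26 - 8Q + Q^2 and MC = 26 - 16Q + 3Q^2.
The AVC parabola has its vertex at Q = 8/2 = 4, where AVC = 26 - 8·4 + 4^2 = $10.
P = $4 lies below min AVC = $10; no output level covers variable cost.
The firm minimizes its loss by shutting down and losing only its fixed cost of $574.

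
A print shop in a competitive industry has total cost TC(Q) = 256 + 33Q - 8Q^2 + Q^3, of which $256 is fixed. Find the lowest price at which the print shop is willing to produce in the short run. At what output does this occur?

The firm shuts down when price falls below the minimum of average variable cost. AVC = VC/Q = 33 - 8Q + Q^2.
dAVC/dQ = -8 + 2Q = 0 gives Q = 4. min AVC = 33 - 8·4 + 4^2 = 17.
For P < $17 the firm produces nothing.

$17 per unit, at Q = 4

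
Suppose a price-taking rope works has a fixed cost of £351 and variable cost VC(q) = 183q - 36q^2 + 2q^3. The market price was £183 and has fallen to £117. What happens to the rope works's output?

Output falls from 12 to 11

AVC = 183 - 36q + 2q^2, minimized at q = 9 where min AVC = £21. MC = 183 - 72q + 6q^2.
With P = £183 above the shutdown price, P = MC gives q = 12.
At P = £117 ≥ min AVC, set P = MC: q = 11. The firm stays open but cuts output.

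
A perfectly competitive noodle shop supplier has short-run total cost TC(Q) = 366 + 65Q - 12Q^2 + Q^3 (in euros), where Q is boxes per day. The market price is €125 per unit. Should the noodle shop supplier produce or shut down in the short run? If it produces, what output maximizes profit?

Variable cost is VC = 65Q - 12Q^2 + Q^3, so AVC = VC/Q = 65 - 12Q + Q^2 and MC = dTC/dQ = 65 - 24Q + 3Q^2.
The AVC parabola has its vertex at Q = 12/2 = 6, where AVC = 65 - 12·6 + 6^2 = €29.
P = €125 exceeds min AVC = €29, so the firm stays open.
Set P = MC: 125 = 65 - 24Q + 3Q^2 → -60 - 24Q + 3Q^2 = 0. The roots are Q = -2 and Q = 10; the profit-maximizing output is on the rising part of MC, so Q* = 10.
Check: AVC at Q = 10 is €45 ≤ P, so revenue covers variable cost.
Profit = P·Q − TC = 125·10 − 816 = €434.

Produce at Q = 10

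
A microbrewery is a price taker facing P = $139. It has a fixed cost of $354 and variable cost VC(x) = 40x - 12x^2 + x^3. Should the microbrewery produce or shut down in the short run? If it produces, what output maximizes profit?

Produce at x = 11

Variable cost is VC = 40x - 12x^2 + x^3, so AVC = VC/x = 40 - 12x + x^2 and MC = dTC/dx = 40 - 24x + 3x^2.
AVC is minimized where dAVC/dx = -12 + 2x = 0, at x = 6; min AVC = 40 - 12·6 + 6^2 = $4.
Since P = $139 ≥ min AVC = $4, price covers variable cost and the firm should produce.
Solving P = MC: -99 - 24x + 3x^2 = 0 ⇒ x = -3 or 11. On the upward-sloping branch, x* = 11.
Check: AVC at x = 11 is $29 ≤ P, so revenue covers variable cost.
Profit = P·x − TC = 139·11 − 673 = $856.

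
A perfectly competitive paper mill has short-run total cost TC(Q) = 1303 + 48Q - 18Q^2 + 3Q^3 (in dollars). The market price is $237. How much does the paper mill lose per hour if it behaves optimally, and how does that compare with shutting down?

AVC = 48 - 18Q + 3Q^2; min AVC = $21 at Q = 3. Since P = $237 ≥ min AVC, the firm produces.
With MC = 48 - 36Q + 9Q^2, P = MC on the upward-sloping part at Q* = 7.
TR = 237·7 = 1659. TC = 1303 + 483 = 1786. Profit = 1659 − 1786 = -$127.
That loss of $127 beats the $1303 the firm would lose by shutting down; producing recovers $1176 of fixed cost.

Profit = -$127 at Q = 7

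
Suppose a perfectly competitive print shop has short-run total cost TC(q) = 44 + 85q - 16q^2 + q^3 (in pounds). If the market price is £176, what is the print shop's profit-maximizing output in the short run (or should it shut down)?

Produce at q = 13

From TC, MC = TC'(q) = 85 - 32q + 3q^2 and AVC = VC/q = 85 - 16q + q^2.
The AVC parabola has its vertex at q = 16/2 = 8, where AVC = 85 - 16·8 + 8^2 = £21.
P = £176 exceeds min AVC = £21, so the firm stays open.
P = MC gives -91 - 32q + 3q^2 = 0, with roots -7/3 and 13. Take the larger (rising MC): q* = 13.
Check: AVC at q = 13 is £46 ≤ P, so revenue covers variable cost.
Profit = P·q − TC = 176·13 − 642 = £1646.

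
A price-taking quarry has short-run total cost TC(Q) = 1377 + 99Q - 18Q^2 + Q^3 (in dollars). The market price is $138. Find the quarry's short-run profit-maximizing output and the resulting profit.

AVC = 99 - 18Q + Q^2; min AVC = $18 at Q = 9. Since P = $138 ≥ min AVC, the firm produces.
MC = 99 - 36Q + 3Q^2. Setting P = MC and taking the root on the rising branch gives Q* = 13.
TR = 138·13 = 1794. TC = 1377 + 442 = 1819. Profit = 1794 − 1819 = -$25.
Shutting down would mean losing the fixed cost of $1377, so operating at a loss of $25 is better by $1352.

Profit = -$25 at Q = 13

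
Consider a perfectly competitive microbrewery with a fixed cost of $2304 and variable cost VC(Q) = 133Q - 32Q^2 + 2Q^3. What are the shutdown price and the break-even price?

Shutdown price = $5; break-even price = $229

Shutdown price = min AVC. AVC = 133 - 32Q + 2Q^2, with vertex at Q = 8 and minimum $5.
ATC = 2304/Q + 133 - 32Q + 2Q^2. Setting dATC/dQ = −2304/Q^2 − 32 + 4Q = 0 gives Q = 12 (since 4·12^3 − 32·12^2 = 2304).
min ATC = 2304/12 + 133 − 32·12 + 2·12^2 = $229. That is the break-even price.
For $5 ≤ P < $229 the firm produces at a loss; below $5 it shuts down.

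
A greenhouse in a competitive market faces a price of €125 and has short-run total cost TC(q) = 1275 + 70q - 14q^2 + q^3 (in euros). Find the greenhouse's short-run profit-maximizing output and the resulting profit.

Profit = -€307 at q = 11

AVC = 70 - 14q + q^2 has its minimum €21 at q = 7; price €125 clears that bar, so the firm operates.
MC = 70 - 28q + 3q^2. Setting P = MC and taking the root on the rising branch gives q* = 11.
TR = 125·11 = 1375. TC = 1275 + 407 = 1682. Profit = 1375 − 1682 = -€307.
By producing, the firm covers all variable cost plus €968 of fixed cost; shutting down would lose the full €1275.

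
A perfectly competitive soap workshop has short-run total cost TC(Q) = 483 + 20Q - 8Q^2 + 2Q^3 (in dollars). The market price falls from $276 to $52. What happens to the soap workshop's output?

AVC = 20 - 8Q + 2Q^2, minimized at Q = 2 where min AVC = $12. MC = 20 - 16Q + 6Q^2.
At P = $276 ≥ min AVC, set P = MC on the rising branch: Q = 8.
At P = $52 ≥ min AVC, set P = MC: Q = 4. The firm stays open but cuts output.

Output falls from 8 to 4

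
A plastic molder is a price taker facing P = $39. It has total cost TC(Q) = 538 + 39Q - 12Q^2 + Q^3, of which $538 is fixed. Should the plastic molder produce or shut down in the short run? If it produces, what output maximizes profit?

From TC, MC = TC'(Q) = 39 - 24Q + 3Q^2 and AVC = VC/Q = 39 - 12Q + Q^2.
AVC is minimized where dAVC/dQ = -12 + 2Q = 0, at Q = 6; min AVC = 39 - 12·6 + 6^2 = $3.
Since P = $39 ≥ min AVC = $3, price covers variable cost and the firm should produce.
Solving P = MC: -24Q + 3Q^2 = 0 ⇒ Q = 0 or 8. On the upward-sloping branch, Q* = 8.
Check: AVC at Q = 8 is $7 ≤ P, so revenue covers variable cost.
Profit = P·Q − TC = 39·8 − 594 = -$282, a loss, but smaller than the $538 fixed cost the firm would lose by shutting down.

Produce at Q = 8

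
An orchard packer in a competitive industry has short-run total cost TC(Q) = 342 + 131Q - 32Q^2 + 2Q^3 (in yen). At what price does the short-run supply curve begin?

The shutdown price is the minimum of AVC. VC = 131Q - 32Q^2 + 2Q^3, so AVC = 131 - 32Q + 2Q^2.
At the minimum of AVC, MC = AVC. MC = 131 - 64Q + 6Q^2; setting MC = AVC gives 4Q^2 - 32Q = 0, so Q = 8. min AVC = 3.
So the shutdown price is ¥3.

¥3 per unit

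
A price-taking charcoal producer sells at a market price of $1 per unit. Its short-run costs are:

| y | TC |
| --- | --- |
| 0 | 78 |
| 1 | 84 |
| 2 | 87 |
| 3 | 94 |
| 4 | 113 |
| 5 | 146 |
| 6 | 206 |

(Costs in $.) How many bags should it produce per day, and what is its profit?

Profit at each row (π = 1y − TC): y=0: -78; y=1: -83; y=2: -85; y=3: -91; y=4: -109; y=5: -141; y=6: -200.
Profit is highest at y = 0. Equivalently, the lowest AVC in the table is 9/2 ≈ $4.50 at y = 2, and P = $1 falls below it — price never covers variable cost, so the firm shuts down and loses only its fixed cost.

y = 0 (shut down); profit = -$78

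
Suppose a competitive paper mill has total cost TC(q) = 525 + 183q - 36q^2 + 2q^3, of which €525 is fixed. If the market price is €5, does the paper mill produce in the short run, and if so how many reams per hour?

Strip out fixed cost: VC = 183q - 36q^2 + 2q^3. Then AVC = 183 - 36q + 2q^2 and MC = 183 - 72q + 6q^2.
AVC hits its minimum where MC = AVC, at q = 9, giving min AVC = 183 - 36·9 + 2·9^2 = €21.
With P < min AVC (€5 < €21), every unit sold adds to the loss.
Best response: produce nothing and absorb the €525 fixed cost.

Shut down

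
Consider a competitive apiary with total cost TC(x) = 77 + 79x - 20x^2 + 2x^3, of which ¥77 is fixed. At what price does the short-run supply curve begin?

¥29 per unit

The shutdown price is the minimum of AVC. VC = 79x - 20x^2 + 2x^3, so AVC = 79 - 20x + 2x^2.
At the minimum of AVC, MC = AVC. MC = 79 - 40x + 6x^2; setting MC = AVC gives 4x^2 - 20x = 0, so x = 5. min AVC = 29.
The firm shuts down for any P below ¥29.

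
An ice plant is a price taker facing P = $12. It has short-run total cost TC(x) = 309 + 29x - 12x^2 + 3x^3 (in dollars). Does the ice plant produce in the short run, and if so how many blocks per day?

Strip out fixed cost: VC = 29x - 12x^2 + 3x^3. Then AVC = 29 - 12x + 3x^2 and MC = 29 - 24x + 9x^2.
AVC is minimized where dAVC/dx = -12 + 6x = 0, at x = 2; min AVC = 29 - 12·2 + 3·2^2 = $17.
With P < min AVC ($12 < $17), every unit sold adds to the loss.
Shutting down limits the loss to fixed cost, $309.

Shut down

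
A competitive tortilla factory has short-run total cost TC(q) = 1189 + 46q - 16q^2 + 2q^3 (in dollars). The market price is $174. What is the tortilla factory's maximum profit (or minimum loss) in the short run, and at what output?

Profit = -$165 at q = 8

AVC = 46 - 16q + 2q^2; min AVC = $14 at q = 4. Since P = $174 ≥ min AVC, the firm produces.
With MC = 46 - 32q + 6q^2, P = MC on the upward-sloping part at q* = 8.
TR = 174·8 = 1392. TC = 1189 + 368 = 1557. Profit = 1392 − 1557 = -$165.
That loss of $165 beats the $1189 the firm would lose by shutting down; producing recovers $1024 of fixed cost.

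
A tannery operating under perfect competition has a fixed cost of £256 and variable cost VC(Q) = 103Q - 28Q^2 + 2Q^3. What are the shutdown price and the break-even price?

Shutdown price = min AVC. AVC = 103 - 28Q + 2Q^2, with vertex at Q = 7 and minimum £5.
ATC = 256/Q + 103 - 28Q + 2Q^2. Setting dATC/dQ = −256/Q^2 − 28 + 4Q = 0 gives Q = 8 (since 4·8^3 − 28·8^2 = 256).
min ATC = 256/8 + 103 − 28·8 + 2·8^2 = £39. That is the break-even price.
Between these two prices the firm operates at a loss; above £39 it earns a profit.

Shutdown price = £5; break-even price = £39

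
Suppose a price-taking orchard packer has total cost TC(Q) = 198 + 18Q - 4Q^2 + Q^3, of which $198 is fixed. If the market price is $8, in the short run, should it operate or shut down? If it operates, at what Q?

Variable cost is VC = 18Q - 4Q^2 + Q^3, so AVC = VC/Q = 18 - 4Q + Q^2 and MC = dTC/dQ = 18 - 8Q + 3Q^2.
AVC hits its minimum where MC = AVC, at Q = 2, giving min AVC = 18 - 4·2 + 2^2 = $14.
With P < min AVC ($8 < $14), every unit sold adds to the loss.
Best response: produce nothing and absorb the $198 fixed cost.

Shut down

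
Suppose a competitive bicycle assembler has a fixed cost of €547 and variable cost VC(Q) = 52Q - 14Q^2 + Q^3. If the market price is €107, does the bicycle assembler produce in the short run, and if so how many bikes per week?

Produce at Q = 11

From TC, MC = TC'(Q) = 52 - 28Q + 3Q^2 and AVC = VC/Q = 52 - 14Q + Q^2.
AVC is minimized where dAVC/dQ = -14 + 2Q = 0, at Q = 7; min AVC = 52 - 14·7 + 7^2 = €3.
Since P = €107 ≥ min AVC = €3, price covers variable cost and the firm should produce.
Solving P = MC: -55 - 28Q + 3Q^2 = 0 ⇒ Q = -5/3 or 11. On the upward-sloping branch, Q* = 11.
Check: AVC at Q = 11 is €19 ≤ P, so revenue covers variable cost.
Profit = P·Q − TC = 107·11 − 756 = €421.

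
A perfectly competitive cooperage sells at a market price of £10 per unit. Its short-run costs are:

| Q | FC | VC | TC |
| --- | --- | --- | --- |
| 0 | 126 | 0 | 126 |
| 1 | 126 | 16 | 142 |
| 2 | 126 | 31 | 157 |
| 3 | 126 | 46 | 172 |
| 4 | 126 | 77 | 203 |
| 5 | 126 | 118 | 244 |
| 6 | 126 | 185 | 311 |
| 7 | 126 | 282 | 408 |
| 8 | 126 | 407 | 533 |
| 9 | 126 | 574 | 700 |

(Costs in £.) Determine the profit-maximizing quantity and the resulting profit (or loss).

Tabulate TR − TC: Q=0: -126; Q=1: -132; Q=2: -137; Q=3: -142; Q=4: -163; Q=5: -194; Q=6: -251; Q=7: -338; Q=8: -453; Q=9: -610.
Profit is highest at Q = 0. Equivalently, the lowest AVC in the table is 46/3 ≈ £15.33 at Q = 3, and P = £10 falls below it — price never covers variable cost, so the firm shuts down and loses only its fixed cost.

Q = 0 (shut down); profit = -£126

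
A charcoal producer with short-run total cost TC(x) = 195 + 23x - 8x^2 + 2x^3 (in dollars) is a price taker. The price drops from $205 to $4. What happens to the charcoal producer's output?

Output falls from 7 to 0 (the firm shuts down)

AVC = 23 - 8x + 2x^2, minimized at x = 2 where min AVC = $15. MC = 23 - 16x + 6x^2.
With P = $205 above the shutdown price, P = MC gives x = 7.
At P = $4 < min AVC = $15, price no longer covers variable cost at any output, so the firm shuts down: x = 0.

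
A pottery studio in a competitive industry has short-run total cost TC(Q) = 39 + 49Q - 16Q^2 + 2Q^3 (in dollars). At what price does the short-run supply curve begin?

Short-run supply begins at min AVC. From VC = 49Q - 16Q^2 + 2Q^3, AVC = 49 - 16Q + 2Q^2.
At the minimum of AVC, MC = AVC. MC = 49 - 32Q + 6Q^2; setting MC = AVC gives 4Q^2 - 16Q = 0, so Q = 4. min AVC = 17.
The firm shuts down for any P below $17.

$17 per unit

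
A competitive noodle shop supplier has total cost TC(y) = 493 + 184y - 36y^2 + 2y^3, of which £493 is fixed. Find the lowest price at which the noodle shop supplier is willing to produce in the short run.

£22 per unit

Short-run supply begins at min AVC. From VC = 184y - 36y^2 + 2y^3, AVC = 184 - 36y + 2y^2.
dAVC/dy = -36 + 4y = 0 gives y = 9. min AVC = 184 - 36·9 + 2·9^2 = 22.
So the shutdown price is £22.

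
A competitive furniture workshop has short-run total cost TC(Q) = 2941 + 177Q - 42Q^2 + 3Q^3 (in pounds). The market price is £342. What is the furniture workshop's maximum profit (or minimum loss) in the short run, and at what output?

Profit = -£37 at Q = 11

AVC = 177 - 42Q + 3Q^2; min AVC = £30 at Q = 7. Since P = £342 ≥ min AVC, the firm produces.
MC = 177 - 84Q + 9Q^2. Setting P = MC and taking the root on the rising branch gives Q* = 11.
TR = 342·11 = 3762. TC = 2941 + 858 = 3799. Profit = 3762 − 3799 = -£37.
By producing, the firm covers all variable cost plus £2904 of fixed cost; shutting down would lose the full £2941.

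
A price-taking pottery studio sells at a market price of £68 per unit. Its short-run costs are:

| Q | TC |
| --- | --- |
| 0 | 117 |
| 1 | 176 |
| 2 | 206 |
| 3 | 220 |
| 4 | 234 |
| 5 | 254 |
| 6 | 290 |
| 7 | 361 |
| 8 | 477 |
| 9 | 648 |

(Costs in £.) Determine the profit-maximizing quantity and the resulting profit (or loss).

Profit at each row (π = 68Q − TC): Q=0: -117; Q=1: -108; Q=2: -70; Q=3: -16; Q=4: 38; Q=5: 86; Q=6: 118; Q=7: 115; Q=8: 67; Q=9: -36.
Profit is maximized at Q = 6. AVC there is 173/6 = £28.83 ≤ P, so producing beats shutting down (which would give -£117).

Q = 6; profit = £118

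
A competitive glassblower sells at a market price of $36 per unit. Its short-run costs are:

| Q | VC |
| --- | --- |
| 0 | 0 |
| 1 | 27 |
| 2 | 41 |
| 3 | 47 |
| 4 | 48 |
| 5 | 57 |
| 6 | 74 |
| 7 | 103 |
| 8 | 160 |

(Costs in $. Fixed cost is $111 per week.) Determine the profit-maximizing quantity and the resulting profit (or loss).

Q = 7; profit = $38

Profit at each row (π = 36Q − TC): Q=0: -111; Q=1: -102; Q=2: -80; Q=3: -50; Q=4: -15; Q=5: 12; Q=6: 31; Q=7: 38; Q=8: 17.
Profit is maximized at Q = 7. AVC there is 103/7 = $14.71 ≤ P, so producing beats shutting down (which would give -$111).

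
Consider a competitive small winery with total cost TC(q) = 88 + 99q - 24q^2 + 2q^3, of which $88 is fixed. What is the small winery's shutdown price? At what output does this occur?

$27 per unit, at q = 6

The shutdown price is the minimum of AVC. VC = 99q - 24q^2 + 2q^3, so AVC = 99 - 24q + 2q^2.
At the minimum of AVC, MC = AVC. MC = 99 - 48q + 6q^2; setting MC = AVC gives 4q^2 - 24q = 0, so q = 6. min AVC = 27.
The firm shuts down for any P below $27.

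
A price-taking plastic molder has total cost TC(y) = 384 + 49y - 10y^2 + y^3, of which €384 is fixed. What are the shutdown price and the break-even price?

AVC = 49 - 10y + y^2; minimized at y = 5, giving min AVC = €24. That is the shutdown price.
ATC = 384/y + 49 - 10y + y^2. Setting dATC/dy = −384/y^2 − 10 + 2y = 0 gives y = 8 (since 2·8^3 − 10·8^2 = 384).
min ATC = 384/8 + 49 − 10·8 + 8^2 = €81. That is the break-even price.
Between these two prices the firm operates at a loss; above €81 it earns a profit.

Shutdown price = €24; break-even price = €81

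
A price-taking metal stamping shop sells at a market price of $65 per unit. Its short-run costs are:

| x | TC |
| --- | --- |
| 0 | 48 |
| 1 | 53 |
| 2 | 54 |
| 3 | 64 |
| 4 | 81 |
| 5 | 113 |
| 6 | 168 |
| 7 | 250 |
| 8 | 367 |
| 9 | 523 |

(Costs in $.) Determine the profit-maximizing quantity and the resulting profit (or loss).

x = 6; profit = $222

Compute π = P·x − TC at each output: x=0: -48; x=1: 12; x=2: 76; x=3: 131; x=4: 179; x=5: 212; x=6: 222; x=7: 205; x=8: 153; x=9: 62.
Profit is maximized at x = 6. AVC there is 120/6 = $20 ≤ P, so producing beats shutting down (which would give -$48).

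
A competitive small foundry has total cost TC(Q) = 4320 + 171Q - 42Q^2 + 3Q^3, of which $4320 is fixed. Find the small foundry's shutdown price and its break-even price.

Shutdown price = $24; break-even price = $459

Shutdown price = min AVC. AVC = 171 - 42Q + 3Q^2, with vertex at Q = 7 and minimum $24.
ATC = 4320/Q + 171 - 42Q + 3Q^2. Setting dATC/dQ = −4320/Q^2 − 42 + 6Q = 0 gives Q = 12 (since 6·12^3 − 42·12^2 = 4320).
min ATC = 4320/12 + 171 − 42·12 + 3·12^2 = $459. That is the break-even price.
Between these two prices the firm operates at a loss; above $459 it earns a profit.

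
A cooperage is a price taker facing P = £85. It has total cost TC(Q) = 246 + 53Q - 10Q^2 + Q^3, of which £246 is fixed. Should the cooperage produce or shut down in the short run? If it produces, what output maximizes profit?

Produce at Q = 8

Variable cost is VC = 53Q - 10Q^2 + Q^3, so AVC = VC/Q = 53 - 10Q + Q^2 and MC = dTC/dQ = 53 - 20Q + 3Q^2.
The AVC parabola has its vertex at Q = 10/2 = 5, where AVC = 53 - 10·5 + 5^2 = £28.
P = £85 exceeds min AVC = £28, so the firm stays open.
Solving P = MC: -32 - 20Q + 3Q^2 = 0 ⇒ Q = -4/3 or 8. On the upward-sloping branch, Q* = 8.
Check: AVC at Q = 8 is £37 ≤ P, so revenue covers variable cost.
Profit = P·Q − TC = 85·8 − 542 = £138.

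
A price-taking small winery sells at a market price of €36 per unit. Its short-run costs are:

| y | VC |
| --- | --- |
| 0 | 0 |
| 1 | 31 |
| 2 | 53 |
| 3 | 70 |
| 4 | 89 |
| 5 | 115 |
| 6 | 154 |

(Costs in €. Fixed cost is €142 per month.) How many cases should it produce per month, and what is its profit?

y = 5; profit = -€77

Tabulate TR − TC: y=0: -142; y=1: -137; y=2: -123; y=3: -104; y=4: -87; y=5: -77; y=6: -80.
Profit is maximized at y = 5. AVC there is 115/5 = €23 ≤ P, so producing beats shutting down (which would give -€142).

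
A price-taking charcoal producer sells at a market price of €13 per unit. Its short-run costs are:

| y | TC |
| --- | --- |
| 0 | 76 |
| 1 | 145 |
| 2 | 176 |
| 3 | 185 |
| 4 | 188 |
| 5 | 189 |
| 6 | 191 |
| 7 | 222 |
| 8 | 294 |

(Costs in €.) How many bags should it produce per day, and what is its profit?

Tabulate TR − TC: y=0: -76; y=1: -132; y=2: -150; y=3: -146; y=4: -136; y=5: -124; y=6: -113; y=7: -131; y=8: -190.
Profit is highest at y = 0. Equivalently, the lowest AVC in the table is 115/6 ≈ €19.17 at y = 6, and P = €13 falls below it — price never covers variable cost, so the firm shuts down and loses only its fixed cost.

y = 0 (shut down); profit = -€76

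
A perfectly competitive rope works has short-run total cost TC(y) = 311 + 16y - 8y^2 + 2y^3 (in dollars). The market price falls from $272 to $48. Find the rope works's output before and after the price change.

Output falls from 8 to 4

MC = 16 - 16y + 6y^2; the shutdown threshold is min AVC = $8 (at y = 2).
At P = $272 ≥ min AVC, set P = MC on the rising branch: y = 8.
At P = $48 ≥ min AVC, set P = MC: y = 4. The firm stays open but cuts output.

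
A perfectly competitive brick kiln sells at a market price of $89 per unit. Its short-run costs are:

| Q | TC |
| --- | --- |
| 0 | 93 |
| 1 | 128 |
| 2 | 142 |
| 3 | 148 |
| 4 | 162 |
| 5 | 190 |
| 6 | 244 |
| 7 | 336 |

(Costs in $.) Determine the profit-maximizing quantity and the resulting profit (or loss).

Q = 6; profit = $290

Profit at each row (π = 89Q − TC): Q=0: -93; Q=1: -39; Q=2: 36; Q=3: 119; Q=4: 194; Q=5: 255; Q=6: 290; Q=7: 287.
Profit is maximized at Q = 6. AVC there is 151/6 = $25.17 ≤ P, so producing beats shutting down (which would give -$93).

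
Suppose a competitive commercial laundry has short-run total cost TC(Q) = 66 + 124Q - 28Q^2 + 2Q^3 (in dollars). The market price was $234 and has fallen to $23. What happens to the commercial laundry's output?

Output falls from 11 to 0 (the firm shuts down)

AVC = 124 - 28Q + 2Q^2, minimized at Q = 7 where min AVC = $26. MC = 124 - 56Q + 6Q^2.
At P = $234 ≥ min AVC, set P = MC on the rising branch: Q = 11.
At P = $23 < min AVC = $26, price no longer covers variable cost at any output, so the firm shuts down: Q = 0.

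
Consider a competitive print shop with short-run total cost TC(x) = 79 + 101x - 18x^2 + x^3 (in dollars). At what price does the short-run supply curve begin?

$20 per unit

Short-run supply begins at min AVC. From VC = 101x - 18x^2 + x^3, AVC = 101 - 18x + x^2.
At the minimum of AVC, MC = AVC. MC = 101 - 36x + 3x^2; setting MC = AVC gives 2x^2 - 18x = 0, so x = 9. min AVC = 20.
The firm shuts down for any P below $20.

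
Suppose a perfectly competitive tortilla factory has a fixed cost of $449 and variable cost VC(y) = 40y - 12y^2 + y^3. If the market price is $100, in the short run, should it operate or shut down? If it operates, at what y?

Strip out fixed cost: VC = 40y - 12y^2 + y^3. Then AVC = 40 - 12y + y^2 and MC = 40 - 24y + 3y^2.
The AVC parabola has its vertex at y = 12/2 = 6, where AVC = 40 - 12·6 + 6^2 = $4.
Because $100 ≥ $4, revenue can cover variable cost; the firm operates.
Solving P = MC: -60 - 24y + 3y^2 = 0 ⇒ y = -2 or 10. On the upward-sloping branch, y* = 10.
Check: AVC at y = 10 is $20 ≤ P, so revenue covers variable cost.
Profit = P·y − TC = 100·10 − 649 = $351.

Produce at y = 10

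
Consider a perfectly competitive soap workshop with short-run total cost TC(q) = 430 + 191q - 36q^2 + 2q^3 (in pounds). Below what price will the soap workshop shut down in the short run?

£29 per unit

Short-run supply begins at min AVC. From VC = 191q - 36q^2 + 2q^3, AVC = 191 - 36q + 2q^2.
At the minimum of AVC, MC = AVC. MC = 191 - 72q + 6q^2; setting MC = AVC gives 4q^2 - 36q = 0, so q = 9. min AVC = 29.
So the shutdown price is £29.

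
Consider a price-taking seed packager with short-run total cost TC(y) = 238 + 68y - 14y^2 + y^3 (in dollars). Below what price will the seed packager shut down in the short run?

The firm shuts down when price falls below the minimum of average variable cost. AVC = VC/y = 68 - 14y + y^2.
At the minimum of AVC, MC = AVC. MC = 68 - 28y + 3y^2; setting MC = AVC gives 2y^2 - 14y = 0, so y = 7. min AVC = 19.
The firm shuts down for any P below $19.

$19 per unit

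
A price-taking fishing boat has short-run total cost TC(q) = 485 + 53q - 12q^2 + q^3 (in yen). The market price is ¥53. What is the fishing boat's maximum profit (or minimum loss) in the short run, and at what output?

Profit = -¥229 at q = 8

AVC = 53 - 12q + q^2 has its minimum ¥17 at q = 6; price ¥53 clears that bar, so the firm operates.
With MC = 53 - 24q + 3q^2, P = MC on the upward-sloping part at q* = 8.
TR = 53·8 = 424. TC = 485 + 168 = 653. Profit = 424 − 653 = -¥229.
By producing, the firm covers all variable cost plus ¥256 of fixed cost; shutting down would lose the full ¥485.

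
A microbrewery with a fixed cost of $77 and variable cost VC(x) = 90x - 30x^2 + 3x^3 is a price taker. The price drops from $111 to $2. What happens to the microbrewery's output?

AVC = 90 - 30x + 3x^2, minimized at x = 5 where min AVC = $15. MC = 90 - 60x + 9x^2.
With P = $111 above the shutdown price, P = MC gives x = 7.
At P = $2 < min AVC = $15, price no longer covers variable cost at any output, so the firm shuts down: x = 0.

Output falls from 7 to 0 (the firm shuts down)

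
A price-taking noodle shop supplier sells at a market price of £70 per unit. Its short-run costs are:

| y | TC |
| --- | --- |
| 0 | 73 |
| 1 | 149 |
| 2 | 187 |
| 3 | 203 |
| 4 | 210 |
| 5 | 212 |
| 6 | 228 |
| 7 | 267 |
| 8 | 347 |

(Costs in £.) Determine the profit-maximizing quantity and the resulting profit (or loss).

y = 7; profit = £223

Compute π = P·y − TC at each output: y=0: -73; y=1: -79; y=2: -47; y=3: 7; y=4: 70; y=5: 138; y=6: 192; y=7: 223; y=8: 213.
Profit is maximized at y = 7. AVC there is 194/7 = £27.71 ≤ P, so producing beats shutting down (which would give -£73).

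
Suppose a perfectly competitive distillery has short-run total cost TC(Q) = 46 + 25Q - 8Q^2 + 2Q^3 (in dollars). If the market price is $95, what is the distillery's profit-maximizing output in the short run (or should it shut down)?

Strip out fixed cost: VC = 25Q - 8Q^2 + 2Q^3. Then AVC = 25 - 8Q + 2Q^2 and MC = 25 - 16Q + 6Q^2.
The AVC parabola has its vertex at Q = 8/4 = 2, where AVC = 25 - 8·2 + 2·2^2 = $17.
P = $95 exceeds min AVC = $17, so the firm stays open.
Solving P = MC: -70 - 16Q + 6Q^2 = 0 ⇒ Q = -7/3 or 5. On the upward-sloping branch, Q* = 5.
Check: AVC at Q = 5 is $35 ≤ P, so revenue covers variable cost.
Profit = P·Q − TC = 95·5 − 221 = $254.

Produce at Q = 5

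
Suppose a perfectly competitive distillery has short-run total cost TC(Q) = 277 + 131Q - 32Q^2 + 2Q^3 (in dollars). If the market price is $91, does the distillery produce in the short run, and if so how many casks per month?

Strip out fixed cost: VC = 131Q - 32Q^2 + 2Q^3. Then AVC = 131 - 32Q + 2Q^2 and MC = 131 - 64Q + 6Q^2.
AVC is minimized where dAVC/dQ = -32 + 4Q = 0, at Q = 8; min AVC = 131 - 32·8 + 2·8^2 = $3.
Because $91 ≥ $3, revenue can cover variable cost; the firm operates.
P = MC gives 40 - 64Q + 6Q^2 = 0, with roots 2/3 and 10. Take the larger (rising MC): Q* = 10.
Check: AVC at Q = 10 is $11 ≤ P, so revenue covers variable cost.
Profit = P·Q − TC = 91·10 − 387 = $523.

Produce at Q = 10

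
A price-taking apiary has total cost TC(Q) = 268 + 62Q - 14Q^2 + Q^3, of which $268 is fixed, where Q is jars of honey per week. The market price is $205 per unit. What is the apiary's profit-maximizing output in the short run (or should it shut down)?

Variable cost is VC = 62Q - 14Q^2 + Q^3, so AVC = VC/Q = 62 - 14Q + Q^2 and MC = dTC/dQ = 62 - 28Q + 3Q^2.
AVC is minimized where dAVC/dQ = -14 + 2Q = 0, at Q = 7; min AVC = 62 - 14·7 + 7^2 = $13.
Because $205 ≥ $13, revenue can cover variable cost; the firm operates.
P = MC gives -143 - 28Q + 3Q^2 = 0, with roots -11/3 and 13. Take the larger (rising MC): Q* = 13.
Check: AVC at Q = 13 is $49 ≤ P, so revenue covers variable cost.
Profit = P·Q − TC = 205·13 − 905 = $1760.

Produce at Q = 13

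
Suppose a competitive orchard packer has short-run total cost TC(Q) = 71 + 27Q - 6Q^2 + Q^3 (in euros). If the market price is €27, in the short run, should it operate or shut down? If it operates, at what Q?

Produce at Q = 4

From TC, MC = TC'(Q) = 27 - 12Q + 3Q^2 and AVC = VC/Q = 27 - 6Q + Q^2.
AVC hits its minimum where MC = AVC, at Q = 3, giving min AVC = 27 - 6·3 + 3^2 = €18.
Because €27 ≥ €18, revenue can cover variable cost; the firm operates.
P = MC gives -12Q + 3Q^2 = 0, with roots 0 and 4. Take the larger (rising MC): Q* = 4.
Check: AVC at Q = 4 is €19 ≤ P, so revenue covers variable cost.
Profit = P·Q − TC = 27·4 − 147 = -€39, a loss, but smaller than the €71 fixed cost the firm would lose by shutting down.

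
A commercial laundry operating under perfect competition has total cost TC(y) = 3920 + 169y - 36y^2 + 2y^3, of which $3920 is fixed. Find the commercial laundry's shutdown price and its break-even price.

AVC = 169 - 36y + 2y^2; minimized at y = 9, giving min AVC = $7. That is the shutdown price.
ATC = 3920/y + 169 - 36y + 2y^2. Setting dATC/dy = −3920/y^2 − 36 + 4y = 0 gives y = 14 (since 4·14^3 − 36·14^2 = 3920).
min ATC = 3920/14 + 169 − 36·14 + 2·14^2 = $337. That is the break-even price.
For $7 ≤ P < $337 the firm produces at a loss; below $7 it shuts down.

Shutdown price = $7; break-even price = $337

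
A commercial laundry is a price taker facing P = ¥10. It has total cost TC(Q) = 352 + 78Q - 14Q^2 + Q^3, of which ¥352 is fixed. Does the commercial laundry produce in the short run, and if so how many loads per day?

From TC, MC = TC'(Q) = 78 - 28Q + 3Q^2 and AVC = VC/Q = 78 - 14Q + Q^2.
AVC hits its minimum where MC = AVC, at Q = 7, giving min AVC = 78 - 14·7 + 7^2 = ¥29.
With P < min AVC (¥10 < ¥29), every unit sold adds to the loss.
Best response: produce nothing and absorb the ¥352 fixed cost.

Shut down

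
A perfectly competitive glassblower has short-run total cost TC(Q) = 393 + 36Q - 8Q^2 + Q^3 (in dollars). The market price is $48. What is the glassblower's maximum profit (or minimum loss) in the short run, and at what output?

Profit = -$249 at Q = 6

AVC = 36 - 8Q + Q^2 has its minimum $20 at Q = 4; price $48 clears that bar, so the firm operates.
With MC = 36 - 16Q + 3Q^2, P = MC on the upward-sloping part at Q* = 6.
TR = 48·6 = 288. TC = 393 + 144 = 537. Profit = 288 − 537 = -$249.
By producing, the firm covers all variable cost plus $144 of fixed cost; shutting down would lose the full $393.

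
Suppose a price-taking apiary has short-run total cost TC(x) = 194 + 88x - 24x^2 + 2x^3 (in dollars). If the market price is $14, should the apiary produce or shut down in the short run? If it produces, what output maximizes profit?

Shut down

Variable cost is VC = 88x - 24x^2 + 2x^3, so AVC = VC/x = 88 - 24x + 2x^2 and MC = dTC/dx = 88 - 48x + 6x^2.
AVC hits its minimum where MC = AVC, at x = 6, giving min AVC = 88 - 24·6 + 2·6^2 = $16.
With P < min AVC ($14 < $16), every unit sold adds to the loss.
Shutting down limits the loss to fixed cost, $194.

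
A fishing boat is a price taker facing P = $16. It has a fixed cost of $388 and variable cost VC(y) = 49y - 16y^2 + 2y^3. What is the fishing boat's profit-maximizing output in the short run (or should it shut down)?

Shut down

Variable cost is VC = 49y - 16y^2 + 2y^3, so AVC = VC/y = 49 - 16y + 2y^2 and MC = dTC/dy = 49 - 32y + 6y^2.
AVC is minimized where dAVC/dy = -16 + 4y = 0, at y = 4; min AVC = 49 - 16·4 + 2·4^2 = $17.
Since P = $16 < min AVC = $17, price fails to cover variable cost at any output.
Shutting down limits the loss to fixed cost, $388.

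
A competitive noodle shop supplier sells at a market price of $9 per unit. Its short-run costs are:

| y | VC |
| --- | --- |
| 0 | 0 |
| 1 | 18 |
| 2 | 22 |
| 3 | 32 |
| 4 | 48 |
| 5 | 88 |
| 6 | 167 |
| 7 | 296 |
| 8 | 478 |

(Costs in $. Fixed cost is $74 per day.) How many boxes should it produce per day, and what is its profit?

Tabulate TR − TC: y=0: -74; y=1: -83; y=2: -78; y=3: -79; y=4: -86; y=5: -117; y=6: -187; y=7: -307; y=8: -480.
Profit is highest at y = 0. Equivalently, the lowest AVC in the table is 32/3 ≈ $10.67 at y = 3, and P = $9 falls below it — price never covers variable cost, so the firm shuts down and loses only its fixed cost.

y = 0 (shut down); profit = -$74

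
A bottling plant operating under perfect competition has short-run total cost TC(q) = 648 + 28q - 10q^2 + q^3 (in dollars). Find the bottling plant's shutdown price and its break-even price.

AVC = 28 - 10q + q^2; minimized at q = 5, giving min AVC = $3. That is the shutdown price.
ATC = 648/q + 28 - 10q + q^2. Setting dATC/dq = −648/q^2 − 10 + 2q = 0 gives q = 9 (since 2·9^3 − 10·9^2 = 648).
min ATC = 648/9 + 28 − 10·9 + 9^2 = $91. That is the break-even price.
Between these two prices the firm operates at a loss; above $91 it earns a profit.

Shutdown price = $3; break-even price = $91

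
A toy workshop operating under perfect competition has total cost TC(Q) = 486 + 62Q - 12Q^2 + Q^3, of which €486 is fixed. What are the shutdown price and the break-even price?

Shutdown price = €26; break-even price = €89

Shutdown price = min AVC. AVC = 62 - 12Q + Q^2, with vertex at Q = 6 and minimum €26.
ATC = 486/Q + 62 - 12Q + Q^2. Setting dATC/dQ = −486/Q^2 − 12 + 2Q = 0 gives Q = 9 (since 2·9^3 − 12·9^2 = 486).
min ATC = 486/9 + 62 − 12·9 + 9^2 = €89. That is the break-even price.
Between these two prices the firm operates at a loss; above €89 it earns a profit.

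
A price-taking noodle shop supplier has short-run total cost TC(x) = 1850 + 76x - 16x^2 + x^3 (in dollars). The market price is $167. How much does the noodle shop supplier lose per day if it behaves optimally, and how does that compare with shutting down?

Profit = -$160 at x = 13

AVC = 76 - 16x + x^2 has its minimum $12 at x = 8; price $167 clears that bar, so the firm operates.
MC = 76 - 32x + 3x^2. Setting P = MC and taking the root on the rising branch gives x* = 13.
TR = 167·13 = 2171. TC = 1850 + 481 = 2331. Profit = 2171 − 2331 = -$160.
That loss of $160 beats the $1850 the firm would lose by shutting down; producing recovers $1690 of fixed cost.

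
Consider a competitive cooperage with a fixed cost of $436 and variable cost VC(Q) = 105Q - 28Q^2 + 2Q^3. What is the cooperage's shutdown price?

$7 per unit

Short-run supply begins at min AVC. From VC = 105Q - 28Q^2 + 2Q^3, AVC = 105 - 28Q + 2Q^2.
At the minimum of AVC, MC = AVC. MC = 105 - 56Q + 6Q^2; setting MC = AVC gives 4Q^2 - 28Q = 0, so Q = 7. min AVC = 7.
For P < $7 the firm produces nothing.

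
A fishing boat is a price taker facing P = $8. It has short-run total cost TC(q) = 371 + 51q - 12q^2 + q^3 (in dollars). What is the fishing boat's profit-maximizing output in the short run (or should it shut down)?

Shut down

From TC, MC = TC'(q) = 51 - 24q + 3q^2 and AVC = VC/q = 51 - 12q + q^2.
AVC is minimized where dAVC/dq = -12 + 2q = 0, at q = 6; min AVC = 51 - 12·6 + 6^2 = $15.
Since P = $8 < min AVC = $15, price fails to cover variable cost at any output.
The firm minimizes its loss by shutting down and losing only its fixed cost of $371.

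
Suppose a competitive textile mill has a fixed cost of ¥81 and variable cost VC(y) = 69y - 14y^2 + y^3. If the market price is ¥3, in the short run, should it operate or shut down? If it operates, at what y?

From TC, MC = TC'(y) = 69 - 28y + 3y^2 and AVC = VC/y = 69 - 14y + y^2.
The AVC parabola has its vertex at y = 14/2 = 7, where AVC = 69 - 14·7 + 7^2 = ¥20.
With P < min AVC (¥3 < ¥20), every unit sold adds to the loss.
The firm minimizes its loss by shutting down and losing only its fixed cost of ¥81.

Shut down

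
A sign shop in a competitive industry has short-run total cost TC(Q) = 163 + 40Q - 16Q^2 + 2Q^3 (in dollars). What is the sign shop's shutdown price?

Short-run supply begins at min AVC. From VC = 40Q - 16Q^2 + 2Q^3, AVC = 40 - 16Q + 2Q^2.
dAVC/dQ = -16 + 4Q = 0 gives Q = 4. min AVC = 40 - 16·4 + 2·4^2 = 8.
So the shutdown price is $8.

$8 per unit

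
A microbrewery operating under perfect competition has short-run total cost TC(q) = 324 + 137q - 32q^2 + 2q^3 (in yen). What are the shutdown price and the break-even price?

Shutdown price = min AVC. AVC = 137 - 32q + 2q^2, with vertex at q = 8 and minimum ¥9.
ATC = 324/q + 137 - 32q + 2q^2. Setting dATC/dq = −324/q^2 − 32 + 4q = 0 gives q = 9 (since 4·9^3 − 32·9^2 = 324).
min ATC = 324/9 + 137 − 32·9 + 2·9^2 = ¥47. That is the break-even price.
For ¥9 ≤ P < ¥47 the firm produces at a loss; below ¥9 it shuts down.

Shutdown price = ¥9; break-even price = ¥47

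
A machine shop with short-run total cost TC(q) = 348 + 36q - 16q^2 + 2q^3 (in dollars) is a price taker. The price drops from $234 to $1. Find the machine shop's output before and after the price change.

Output falls from 9 to 0 (the firm shuts down)

AVC = 36 - 16q + 2q^2, minimized at q = 4 where min AVC = $4. MC = 36 - 32q + 6q^2.
With P = $234 above the shutdown price, P = MC gives q = 9.
At P = $1 < min AVC = $4, price no longer covers variable cost at any output, so the firm shuts down: q = 0.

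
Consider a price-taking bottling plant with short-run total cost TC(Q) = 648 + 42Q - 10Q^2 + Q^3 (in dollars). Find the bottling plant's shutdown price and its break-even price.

Shutdown price = $17; break-even price = $105

AVC = 42 - 10Q + Q^2; minimized at Q = 5, giving min AVC = $17. That is the shutdown price.
ATC = 648/Q + 42 - 10Q + Q^2. Setting dATC/dQ = −648/Q^2 − 10 + 2Q = 0 gives Q = 9 (since 2·9^3 − 10·9^2 = 648).
min ATC = 648/9 + 42 − 10·9 + 9^2 = $105. That is the break-even price.
For $17 ≤ P < $105 the firm produces at a loss; below $17 it shuts down.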